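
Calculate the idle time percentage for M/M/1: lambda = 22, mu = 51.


Idle fraction = (1 - rho) * 100 = (1 - 22/51) * 100 = 56.9%

56.9%


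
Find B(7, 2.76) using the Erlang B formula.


B(N,A) = (A^N/N!) / sum(A^k/k!, k=0..N) with N=7, A=2.76 = 0.0154

0.0154


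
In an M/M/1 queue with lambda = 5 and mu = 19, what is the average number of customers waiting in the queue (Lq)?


rho = 5/19; Lq = rho^2/(1-rho) = 0.09

0.09


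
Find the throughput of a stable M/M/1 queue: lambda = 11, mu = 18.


For a stable queue (lambda < mu), throughput = lambda = 11 per hour

11 per hour


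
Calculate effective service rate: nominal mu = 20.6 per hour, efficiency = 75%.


Effective rate = mu * efficiency = 20.6 * 0.75 = 15.45 per hour

15.45 per hour


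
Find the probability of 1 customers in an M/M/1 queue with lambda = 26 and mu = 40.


rho = 26/40; P(n) = (1-rho)*rho^n = (1-26/40)*(26/40)^1 = 0.2275

0.2275


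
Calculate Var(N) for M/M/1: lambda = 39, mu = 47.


rho = 39/47; Var(N) = rho/(1-rho)^2 = 28.64

28.64


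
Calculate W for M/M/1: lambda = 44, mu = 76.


W = 1/(mu - lambda) = 1/(76 - 44) = 0.0313 hours

0.0313 hours


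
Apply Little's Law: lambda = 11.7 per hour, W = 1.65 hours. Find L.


L = lambda * W = 11.7 * 1.65 = 19.31

19.31


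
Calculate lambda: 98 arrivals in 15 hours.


lambda = total arrivals / time = 98 / 15 = 6.53 per hour

6.53 per hour


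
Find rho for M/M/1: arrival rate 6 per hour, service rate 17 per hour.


rho = lambda/mu = 6/17 = 0.3529

0.3529


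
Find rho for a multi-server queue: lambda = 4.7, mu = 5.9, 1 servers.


rho = lambda / (c * mu) = 4.7 / (1 * 5.9) = 0.7966

0.7966


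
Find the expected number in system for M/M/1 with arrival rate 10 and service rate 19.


rho = 10/19; L = rho/(1-rho) = 1.11

1.11


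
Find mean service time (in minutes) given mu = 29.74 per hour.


Mean service time = 60/mu = 60/29.74 = 2.02 minutes

2.02 minutes


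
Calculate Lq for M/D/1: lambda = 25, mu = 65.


M/D/1: Lq = rho^2 / (2*(1-rho)) where rho = 25/65; Lq = 0.12

0.12


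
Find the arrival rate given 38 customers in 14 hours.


lambda = total arrivals / time = 38 / 14 = 2.71 per hour

2.71 per hour


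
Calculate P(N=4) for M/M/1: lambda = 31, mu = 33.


rho = 31/33; P(n) = (1-rho)*rho^n = (1-31/33)*(31/33)^4 = 0.0472

0.0472


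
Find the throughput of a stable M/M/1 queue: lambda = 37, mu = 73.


For a stable queue (lambda < mu), throughput = lambda = 37 per hour

37 per hour


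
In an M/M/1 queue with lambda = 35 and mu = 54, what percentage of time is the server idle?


Idle fraction = (1 - rho) * 100 = (1 - 35/54) * 100 = 35.2%

35.2%


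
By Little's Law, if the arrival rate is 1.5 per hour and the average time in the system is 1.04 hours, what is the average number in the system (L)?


L = lambda * W = 1.5 * 1.04 = 1.56

1.56


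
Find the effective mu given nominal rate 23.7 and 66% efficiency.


Effective rate = mu * efficiency = 23.7 * 0.66 = 15.64 per hour

15.64 per hour


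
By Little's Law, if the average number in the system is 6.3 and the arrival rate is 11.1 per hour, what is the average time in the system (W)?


W = L / lambda = 6.3 / 11.1 = 0.5676 hours

0.5676 hours


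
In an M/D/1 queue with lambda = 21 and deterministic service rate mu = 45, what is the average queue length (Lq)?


M/D/1: Lq = rho^2 / (2*(1-rho)) where rho = 21/45; Lq = 0.2

0.2


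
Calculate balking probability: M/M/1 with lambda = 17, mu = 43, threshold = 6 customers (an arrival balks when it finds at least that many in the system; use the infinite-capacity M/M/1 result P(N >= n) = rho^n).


P(N >= 6) = rho^6 = (17/43)^6 = 0.0038

0.0038


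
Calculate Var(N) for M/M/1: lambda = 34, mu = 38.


rho = 34/38; Var(N) = rho/(1-rho)^2 = 80.75

80.75


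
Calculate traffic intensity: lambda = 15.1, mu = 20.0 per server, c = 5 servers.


rho = lambda / (c * mu) = 15.1 / (5 * 20.0) = 0.151

0.151


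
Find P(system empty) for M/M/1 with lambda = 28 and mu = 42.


P0 = 1 - rho = 1 - 28/42 = 0.3333

0.3333


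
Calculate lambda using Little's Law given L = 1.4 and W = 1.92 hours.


lambda = L / W = 1.4 / 1.92 = 0.73 per hour

0.73 per hour


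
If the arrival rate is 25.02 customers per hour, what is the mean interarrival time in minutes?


Mean interarrival time = 60/lambda = 60/25.02 = 2.4 minutes

2.4 minutes


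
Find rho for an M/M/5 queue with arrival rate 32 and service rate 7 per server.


rho = lambda/(c*mu) = 32/(5*7) = 0.9143

0.9143


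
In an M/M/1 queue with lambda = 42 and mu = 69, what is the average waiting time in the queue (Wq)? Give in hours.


rho = 42/69; Wq = rho/(mu - lambda) = 0.0225 hours

0.0225 hours


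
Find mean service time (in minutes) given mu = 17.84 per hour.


Mean service time = 60/mu = 60/17.84 = 3.36 minutes

3.36 minutes


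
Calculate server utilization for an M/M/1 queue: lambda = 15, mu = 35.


rho = lambda/mu = 15/35 = 0.4286

0.4286


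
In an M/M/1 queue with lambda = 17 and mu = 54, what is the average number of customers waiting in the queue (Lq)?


rho = 17/54; Lq = rho^2/(1-rho) = 0.14

0.14


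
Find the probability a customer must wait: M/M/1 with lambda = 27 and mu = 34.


P(wait) = rho = lambda/mu = 27/34 = 0.7941

0.7941


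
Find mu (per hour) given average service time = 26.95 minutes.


mu = 60 / avg_service_time = 60 / 26.95 = 2.23 per hour

2.23 per hour


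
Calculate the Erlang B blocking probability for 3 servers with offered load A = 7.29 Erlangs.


B(N,A) = (A^N/N!) / sum(A^k/k!, k=0..N) with N=3, A=7.29 = 0.6494

0.6494


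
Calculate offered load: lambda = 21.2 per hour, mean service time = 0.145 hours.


Offered load a = lambda * E[S] = 21.2 * 0.145 = 3.07 Erlangs

3.07 Erlangs


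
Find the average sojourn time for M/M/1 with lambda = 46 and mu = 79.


W = 1/(mu - lambda) = 1/(79 - 46) = 0.0303 hours

0.0303 hours


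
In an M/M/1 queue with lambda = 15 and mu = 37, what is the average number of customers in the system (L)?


rho = 15/37; L = rho/(1-rho) = 0.68

0.68


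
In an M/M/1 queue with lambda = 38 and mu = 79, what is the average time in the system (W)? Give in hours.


W = 1/(mu - lambda) = 1/(79 - 38) = 0.0244 hours

0.0244 hours


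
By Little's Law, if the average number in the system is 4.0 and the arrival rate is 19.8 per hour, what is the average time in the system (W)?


W = L / lambda = 4.0 / 19.8 = 0.202 hours

0.202 hours


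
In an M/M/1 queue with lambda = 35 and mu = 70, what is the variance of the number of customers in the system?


rho = 35/70; Var(N) = rho/(1-rho)^2 = 2.0

2.0


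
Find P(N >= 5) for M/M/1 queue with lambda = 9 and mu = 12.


P(N >= 5) = rho^5 = (9/12)^5 = 0.2373

0.2373


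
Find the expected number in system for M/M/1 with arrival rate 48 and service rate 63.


rho = 48/63; L = rho/(1-rho) = 3.2

3.2


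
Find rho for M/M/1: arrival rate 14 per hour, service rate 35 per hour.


rho = lambda/mu = 14/35 = 0.4

0.4


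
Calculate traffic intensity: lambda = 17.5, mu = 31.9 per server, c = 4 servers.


rho = lambda / (c * mu) = 17.5 / (4 * 31.9) = 0.1371

0.1371


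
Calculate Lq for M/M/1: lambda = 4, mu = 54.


rho = 4/54; Lq = rho^2/(1-rho) = 0.01

0.01


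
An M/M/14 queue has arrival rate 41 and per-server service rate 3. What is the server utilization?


rho = lambda/(c*mu) = 41/(14*3) = 0.9762

0.9762


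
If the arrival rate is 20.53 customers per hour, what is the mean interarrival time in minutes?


Mean interarrival time = 60/lambda = 60/20.53 = 2.92 minutes

2.92 minutes


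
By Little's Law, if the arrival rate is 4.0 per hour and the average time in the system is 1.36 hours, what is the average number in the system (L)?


L = lambda * W = 4.0 * 1.36 = 5.44

5.44


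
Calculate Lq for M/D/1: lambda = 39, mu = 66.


M/D/1: Lq = rho^2 / (2*(1-rho)) where rho = 39/66; Lq = 0.43

0.43


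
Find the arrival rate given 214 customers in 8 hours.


lambda = total arrivals / time = 214 / 8 = 26.75 per hour

26.75 per hour


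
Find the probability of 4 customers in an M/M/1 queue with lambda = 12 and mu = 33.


rho = 12/33; P(n) = (1-rho)*rho^n = (1-12/33)*(12/33)^4 = 0.0111

0.0111


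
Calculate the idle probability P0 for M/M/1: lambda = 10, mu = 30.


P0 = 1 - rho = 1 - 10/30 = 0.6667

0.6667


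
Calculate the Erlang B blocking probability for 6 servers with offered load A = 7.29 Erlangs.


B(N,A) = (A^N/N!) / sum(A^k/k!, k=0..N) with N=6, A=7.29 = 0.3491

0.3491


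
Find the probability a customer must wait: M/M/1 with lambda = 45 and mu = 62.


P(wait) = rho = lambda/mu = 45/62 = 0.7258

0.7258


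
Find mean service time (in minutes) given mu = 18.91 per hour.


Mean service time = 60/mu = 60/18.91 = 3.17 minutes

3.17 minutes


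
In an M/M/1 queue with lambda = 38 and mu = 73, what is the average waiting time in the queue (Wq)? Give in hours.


rho = 38/73; Wq = rho/(mu - lambda) = 0.0149 hours

0.0149 hours


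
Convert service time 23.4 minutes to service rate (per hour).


mu = 60 / avg_service_time = 60 / 23.4 = 2.56 per hour

2.56 per hour


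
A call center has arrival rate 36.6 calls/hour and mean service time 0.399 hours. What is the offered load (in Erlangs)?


Offered load a = lambda * E[S] = 36.6 * 0.399 = 14.6 Erlangs

14.6 Erlangs


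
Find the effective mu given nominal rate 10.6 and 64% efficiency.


Effective rate = mu * efficiency = 10.6 * 0.64 = 6.78 per hour

6.78 per hour


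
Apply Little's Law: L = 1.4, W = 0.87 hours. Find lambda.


lambda = L / W = 1.4 / 0.87 = 1.61 per hour

1.61 per hour


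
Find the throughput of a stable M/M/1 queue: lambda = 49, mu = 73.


For a stable queue (lambda < mu), throughput = lambda = 49 per hour

49 per hour


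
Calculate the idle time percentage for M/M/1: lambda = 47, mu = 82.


Idle fraction = (1 - rho) * 100 = (1 - 47/82) * 100 = 42.7%

42.7%


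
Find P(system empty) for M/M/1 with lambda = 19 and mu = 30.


P0 = 1 - rho = 1 - 19/30 = 0.3667

0.3667


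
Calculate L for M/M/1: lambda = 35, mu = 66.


rho = 35/66; L = rho/(1-rho) = 1.13

1.13


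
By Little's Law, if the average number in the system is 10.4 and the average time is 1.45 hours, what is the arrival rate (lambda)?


lambda = L / W = 10.4 / 1.45 = 7.17 per hour

7.17 per hour


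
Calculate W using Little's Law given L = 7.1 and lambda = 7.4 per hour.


W = L / lambda = 7.1 / 7.4 = 0.9595 hours

0.9595 hours


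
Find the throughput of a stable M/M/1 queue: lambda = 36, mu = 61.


For a stable queue (lambda < mu), throughput = lambda = 36 per hour

36 per hour


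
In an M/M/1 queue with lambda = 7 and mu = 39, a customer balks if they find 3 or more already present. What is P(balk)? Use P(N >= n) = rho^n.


P(N >= 3) = rho^3 = (7/39)^3 = 0.0058

0.0058


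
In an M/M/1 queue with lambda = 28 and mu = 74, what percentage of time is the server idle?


Idle fraction = (1 - rho) * 100 = (1 - 28/74) * 100 = 62.2%

62.2%


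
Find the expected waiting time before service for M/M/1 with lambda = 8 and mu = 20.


rho = 8/20; Wq = rho/(mu - lambda) = 0.0333 hours

0.0333 hours


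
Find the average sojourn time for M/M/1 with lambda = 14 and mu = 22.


W = 1/(mu - lambda) = 1/(22 - 14) = 0.125 hours

0.125 hours


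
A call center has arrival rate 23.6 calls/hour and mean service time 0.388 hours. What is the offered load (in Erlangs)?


Offered load a = lambda * E[S] = 23.6 * 0.388 = 9.16 Erlangs

9.16 Erlangs


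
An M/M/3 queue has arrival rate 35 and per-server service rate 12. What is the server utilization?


rho = lambda/(c*mu) = 35/(3*12) = 0.9722

0.9722


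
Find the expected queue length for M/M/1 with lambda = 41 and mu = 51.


rho = 41/51; Lq = rho^2/(1-rho) = 3.3

3.3


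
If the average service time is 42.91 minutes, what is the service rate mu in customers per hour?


mu = 60 / avg_service_time = 60 / 42.91 = 1.4 per hour

1.4 per hour


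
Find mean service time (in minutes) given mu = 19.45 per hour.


Mean service time = 60/mu = 60/19.45 = 3.08 minutes

3.08 minutes


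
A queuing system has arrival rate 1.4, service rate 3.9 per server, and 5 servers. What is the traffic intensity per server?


rho = lambda / (c * mu) = 1.4 / (5 * 3.9) = 0.0718

0.0718


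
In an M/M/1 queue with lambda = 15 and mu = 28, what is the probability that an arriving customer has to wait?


P(wait) = rho = lambda/mu = 15/28 = 0.5357

0.5357


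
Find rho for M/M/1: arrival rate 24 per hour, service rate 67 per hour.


rho = lambda/mu = 24/67 = 0.3582

0.3582


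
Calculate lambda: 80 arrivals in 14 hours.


lambda = total arrivals / time = 80 / 14 = 5.71 per hour

5.71 per hour


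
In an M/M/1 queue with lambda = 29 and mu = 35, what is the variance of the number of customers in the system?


rho = 29/35; Var(N) = rho/(1-rho)^2 = 28.19

28.19


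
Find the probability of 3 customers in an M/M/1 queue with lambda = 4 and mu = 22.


rho = 4/22; P(n) = (1-rho)*rho^n = (1-4/22)*(4/22)^3 = 0.0049

0.0049


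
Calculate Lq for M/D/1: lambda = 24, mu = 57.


M/D/1: Lq = rho^2 / (2*(1-rho)) where rho = 24/57; Lq = 0.15

0.15


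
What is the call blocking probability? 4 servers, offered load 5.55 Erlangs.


B(N,A) = (A^N/N!) / sum(A^k/k!, k=0..N) with N=4, A=5.55 = 0.4394

0.4394


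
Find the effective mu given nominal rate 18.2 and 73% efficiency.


Effective rate = mu * efficiency = 18.2 * 0.73 = 13.29 per hour

13.29 per hour


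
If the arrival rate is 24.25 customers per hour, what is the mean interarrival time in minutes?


Mean interarrival time = 60/lambda = 60/24.25 = 2.47 minutes

2.47 minutes


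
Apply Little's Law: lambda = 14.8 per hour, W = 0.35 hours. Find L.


L = lambda * W = 14.8 * 0.35 = 5.18

5.18


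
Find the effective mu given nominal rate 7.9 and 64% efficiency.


Effective rate = mu * efficiency = 7.9 * 0.64 = 5.06 per hour

5.06 per hour


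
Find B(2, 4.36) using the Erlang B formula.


B(N,A) = (A^N/N!) / sum(A^k/k!, k=0..N) with N=2, A=4.36 = 0.6394

0.6394


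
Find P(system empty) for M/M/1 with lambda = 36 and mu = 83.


P0 = 1 - rho = 1 - 36/83 = 0.5663

0.5663


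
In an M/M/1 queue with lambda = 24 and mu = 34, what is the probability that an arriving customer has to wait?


P(wait) = rho = lambda/mu = 24/34 = 0.7059

0.7059


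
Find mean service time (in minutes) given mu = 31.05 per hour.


Mean service time = 60/mu = 60/31.05 = 1.93 minutes

1.93 minutes


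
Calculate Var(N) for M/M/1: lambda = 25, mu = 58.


rho = 25/58; Var(N) = rho/(1-rho)^2 = 1.33

1.33


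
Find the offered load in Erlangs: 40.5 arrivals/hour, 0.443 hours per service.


Offered load a = lambda * E[S] = 40.5 * 0.443 = 17.94 Erlangs

17.94 Erlangs


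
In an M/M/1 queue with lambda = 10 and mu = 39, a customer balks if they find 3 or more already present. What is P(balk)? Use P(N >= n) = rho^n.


P(N >= 3) = rho^3 = (10/39)^3 = 0.0169

0.0169


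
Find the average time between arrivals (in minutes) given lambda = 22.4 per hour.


Mean interarrival time = 60/lambda = 60/22.4 = 2.68 minutes

2.68 minutes


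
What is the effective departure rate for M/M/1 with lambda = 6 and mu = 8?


For a stable queue (lambda < mu), throughput = lambda = 6 per hour

6 per hour


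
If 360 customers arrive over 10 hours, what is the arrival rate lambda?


lambda = total arrivals / time = 360 / 10 = 36.0 per hour

36.0 per hour


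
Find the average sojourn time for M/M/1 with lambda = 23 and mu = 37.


W = 1/(mu - lambda) = 1/(37 - 23) = 0.0714 hours

0.0714 hours


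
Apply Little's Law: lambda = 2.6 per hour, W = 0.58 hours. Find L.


L = lambda * W = 2.6 * 0.58 = 1.51

1.51


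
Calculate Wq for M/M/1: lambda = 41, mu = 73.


rho = 41/73; Wq = rho/(mu - lambda) = 0.0176 hours

0.0176 hours


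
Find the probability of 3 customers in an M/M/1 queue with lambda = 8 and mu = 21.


rho = 8/21; P(n) = (1-rho)*rho^n = (1-8/21)*(8/21)^3 = 0.0342

0.0342


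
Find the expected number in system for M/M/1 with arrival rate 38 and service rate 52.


rho = 38/52; L = rho/(1-rho) = 2.71

2.71


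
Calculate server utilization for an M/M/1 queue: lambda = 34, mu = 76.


rho = lambda/mu = 34/76 = 0.4474

0.4474


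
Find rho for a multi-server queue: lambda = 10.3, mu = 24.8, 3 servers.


rho = lambda / (c * mu) = 10.3 / (3 * 24.8) = 0.1384

0.1384


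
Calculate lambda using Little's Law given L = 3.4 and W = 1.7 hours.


lambda = L / W = 3.4 / 1.7 = 2.0 per hour

2.0 per hour


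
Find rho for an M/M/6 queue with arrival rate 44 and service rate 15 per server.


rho = lambda/(c*mu) = 44/(6*15) = 0.4889

0.4889


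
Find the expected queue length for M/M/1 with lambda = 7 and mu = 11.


rho = 7/11; Lq = rho^2/(1-rho) = 1.11

1.11


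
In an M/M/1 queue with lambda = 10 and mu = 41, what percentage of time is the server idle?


Idle fraction = (1 - rho) * 100 = (1 - 10/41) * 100 = 75.6%

75.6%


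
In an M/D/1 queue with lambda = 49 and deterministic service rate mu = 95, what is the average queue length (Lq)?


M/D/1: Lq = rho^2 / (2*(1-rho)) where rho = 49/95; Lq = 0.27

0.27


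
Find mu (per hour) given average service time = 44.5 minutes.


mu = 60 / avg_service_time = 60 / 44.5 = 1.35 per hour

1.35 per hour


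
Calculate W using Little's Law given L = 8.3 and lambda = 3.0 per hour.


W = L / lambda = 8.3 / 3.0 = 2.7667 hours

2.7667 hours


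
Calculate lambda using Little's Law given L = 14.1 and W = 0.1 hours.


lambda = L / W = 14.1 / 0.1 = 141.0 per hour

141.0 per hour


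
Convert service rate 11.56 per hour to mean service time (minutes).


Mean service time = 60/mu = 60/11.56 = 5.19 minutes

5.19 minutes


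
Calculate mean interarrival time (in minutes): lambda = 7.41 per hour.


Mean interarrival time = 60/lambda = 60/7.41 = 8.1 minutes

8.1 minutes


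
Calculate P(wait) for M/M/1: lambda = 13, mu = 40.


P(wait) = rho = lambda/mu = 13/40 = 0.325

0.325


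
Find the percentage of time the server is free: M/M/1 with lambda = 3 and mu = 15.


Idle fraction = (1 - rho) * 100 = (1 - 3/15) * 100 = 80.0%

80.0%


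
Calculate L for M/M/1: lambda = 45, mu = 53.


rho = 45/53; L = rho/(1-rho) = 5.63

5.63


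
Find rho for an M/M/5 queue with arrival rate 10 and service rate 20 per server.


rho = lambda/(c*mu) = 10/(5*20) = 0.1

0.1


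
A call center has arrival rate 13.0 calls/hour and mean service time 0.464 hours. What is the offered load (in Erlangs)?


Offered load a = lambda * E[S] = 13.0 * 0.464 = 6.03 Erlangs

6.03 Erlangs


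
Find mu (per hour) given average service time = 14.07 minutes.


mu = 60 / avg_service_time = 60 / 14.07 = 4.26 per hour

4.26 per hour


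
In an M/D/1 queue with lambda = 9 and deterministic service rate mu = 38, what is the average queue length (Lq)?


M/D/1: Lq = rho^2 / (2*(1-rho)) where rho = 9/38; Lq = 0.04

0.04


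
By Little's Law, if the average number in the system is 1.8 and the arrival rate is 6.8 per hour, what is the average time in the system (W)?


W = L / lambda = 1.8 / 6.8 = 0.2647 hours

0.2647 hours


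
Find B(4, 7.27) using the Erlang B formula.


B(N,A) = (A^N/N!) / sum(A^k/k!, k=0..N) with N=4, A=7.27 = 0.541

0.541


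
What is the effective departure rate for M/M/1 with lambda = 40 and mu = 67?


For a stable queue (lambda < mu), throughput = lambda = 40 per hour

40 per hour


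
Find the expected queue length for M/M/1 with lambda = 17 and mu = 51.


rho = 17/51; Lq = rho^2/(1-rho) = 0.17

0.17


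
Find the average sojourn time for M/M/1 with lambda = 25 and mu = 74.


W = 1/(mu - lambda) = 1/(74 - 25) = 0.0204 hours

0.0204 hours


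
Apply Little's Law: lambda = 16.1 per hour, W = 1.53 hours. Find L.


L = lambda * W = 16.1 * 1.53 = 24.63

24.63


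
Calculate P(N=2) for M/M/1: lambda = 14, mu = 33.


rho = 14/33; P(n) = (1-rho)*rho^n = (1-14/33)*(14/33)^2 = 0.1036

0.1036


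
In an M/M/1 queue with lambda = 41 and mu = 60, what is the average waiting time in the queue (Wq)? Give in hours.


rho = 41/60; Wq = rho/(mu - lambda) = 0.036 hours

0.036 hours


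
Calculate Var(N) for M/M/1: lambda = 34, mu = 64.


rho = 34/64; Var(N) = rho/(1-rho)^2 = 2.42

2.42


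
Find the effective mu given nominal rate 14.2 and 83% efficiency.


Effective rate = mu * efficiency = 14.2 * 0.83 = 11.79 per hour

11.79 per hour


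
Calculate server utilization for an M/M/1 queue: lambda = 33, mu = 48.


rho = lambda/mu = 33/48 = 0.6875

0.6875


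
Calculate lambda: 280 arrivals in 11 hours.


lambda = total arrivals / time = 280 / 11 = 25.45 per hour

25.45 per hour


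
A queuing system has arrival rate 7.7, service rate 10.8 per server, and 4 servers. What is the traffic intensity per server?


rho = lambda / (c * mu) = 7.7 / (4 * 10.8) = 0.1782

0.1782


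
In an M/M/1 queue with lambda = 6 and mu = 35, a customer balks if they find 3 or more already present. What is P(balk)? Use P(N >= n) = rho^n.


P(N >= 3) = rho^3 = (6/35)^3 = 0.005

0.005


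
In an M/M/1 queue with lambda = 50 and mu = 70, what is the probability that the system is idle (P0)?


P0 = 1 - rho = 1 - 50/70 = 0.2857

0.2857


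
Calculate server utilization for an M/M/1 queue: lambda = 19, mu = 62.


rho = lambda/mu = 19/62 = 0.3065

0.3065


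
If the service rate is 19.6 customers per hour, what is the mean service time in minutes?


Mean service time = 60/mu = 60/19.6 = 3.06 minutes

3.06 minutes


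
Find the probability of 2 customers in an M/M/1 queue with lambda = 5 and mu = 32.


rho = 5/32; P(n) = (1-rho)*rho^n = (1-5/32)*(5/32)^2 = 0.0206

0.0206


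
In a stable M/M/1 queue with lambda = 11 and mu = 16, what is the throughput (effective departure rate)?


For a stable queue (lambda < mu), throughput = lambda = 11 per hour

11 per hour


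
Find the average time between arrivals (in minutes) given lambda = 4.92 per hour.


Mean interarrival time = 60/lambda = 60/4.92 = 12.2 minutes

12.2 minutes


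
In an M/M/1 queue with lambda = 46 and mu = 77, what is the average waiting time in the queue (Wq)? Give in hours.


rho = 46/77; Wq = rho/(mu - lambda) = 0.0193 hours

0.0193 hours


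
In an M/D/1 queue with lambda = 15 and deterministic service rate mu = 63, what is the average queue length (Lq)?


M/D/1: Lq = rho^2 / (2*(1-rho)) where rho = 15/63; Lq = 0.04

0.04


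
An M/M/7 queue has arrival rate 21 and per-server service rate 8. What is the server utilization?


rho = lambda/(c*mu) = 21/(7*8) = 0.375

0.375


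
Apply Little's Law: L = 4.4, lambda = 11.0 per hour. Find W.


W = L / lambda = 4.4 / 11.0 = 0.4 hours

0.4 hours


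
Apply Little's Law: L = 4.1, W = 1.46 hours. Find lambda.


lambda = L / W = 4.1 / 1.46 = 2.81 per hour

2.81 per hour


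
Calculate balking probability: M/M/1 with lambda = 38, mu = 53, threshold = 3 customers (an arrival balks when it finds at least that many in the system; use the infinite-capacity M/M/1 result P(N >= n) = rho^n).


P(N >= 3) = rho^3 = (38/53)^3 = 0.3686

0.3686


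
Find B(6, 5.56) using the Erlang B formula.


B(N,A) = (A^N/N!) / sum(A^k/k!, k=0..N) with N=6, A=5.56 = 0.2334

0.2334


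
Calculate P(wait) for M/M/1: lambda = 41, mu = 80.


P(wait) = rho = lambda/mu = 41/80 = 0.5125

0.5125


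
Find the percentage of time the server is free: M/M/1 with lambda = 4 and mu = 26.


Idle fraction = (1 - rho) * 100 = (1 - 4/26) * 100 = 84.6%

84.6%


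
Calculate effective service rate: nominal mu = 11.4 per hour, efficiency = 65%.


Effective rate = mu * efficiency = 11.4 * 0.65 = 7.41 per hour

7.41 per hour


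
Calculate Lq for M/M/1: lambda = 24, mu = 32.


rho = 24/32; Lq = rho^2/(1-rho) = 2.25

2.25


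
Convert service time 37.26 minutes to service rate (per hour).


mu = 60 / avg_service_time = 60 / 37.26 = 1.61 per hour

1.61 per hour


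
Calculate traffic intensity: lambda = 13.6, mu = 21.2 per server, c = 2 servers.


rho = lambda / (c * mu) = 13.6 / (2 * 21.2) = 0.3208

0.3208


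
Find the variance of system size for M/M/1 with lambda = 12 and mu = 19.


rho = 12/19; Var(N) = rho/(1-rho)^2 = 4.65

4.65


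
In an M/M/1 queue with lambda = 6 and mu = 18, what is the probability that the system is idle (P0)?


P0 = 1 - rho = 1 - 6/18 = 0.6667

0.6667


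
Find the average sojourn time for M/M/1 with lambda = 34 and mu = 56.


W = 1/(mu - lambda) = 1/(56 - 34) = 0.0455 hours

0.0455 hours


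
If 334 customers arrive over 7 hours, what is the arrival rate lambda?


lambda = total arrivals / time = 334 / 7 = 47.71 per hour

47.71 per hour


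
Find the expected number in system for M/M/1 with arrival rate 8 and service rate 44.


rho = 8/44; L = rho/(1-rho) = 0.22

0.22


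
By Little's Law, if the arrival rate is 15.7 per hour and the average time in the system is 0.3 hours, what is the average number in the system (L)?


L = lambda * W = 15.7 * 0.3 = 4.71

4.71


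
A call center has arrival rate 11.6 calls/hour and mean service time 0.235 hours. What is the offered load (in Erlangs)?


Offered load a = lambda * E[S] = 11.6 * 0.235 = 2.73 Erlangs

2.73 Erlangs


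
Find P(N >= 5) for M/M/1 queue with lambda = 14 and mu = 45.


P(N >= 5) = rho^5 = (14/45)^5 = 0.0029

0.0029


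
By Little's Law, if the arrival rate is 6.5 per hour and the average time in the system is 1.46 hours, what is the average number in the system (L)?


L = lambda * W = 6.5 * 1.46 = 9.49

9.49


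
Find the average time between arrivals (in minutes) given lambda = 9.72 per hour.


Mean interarrival time = 60/lambda = 60/9.72 = 6.17 minutes

6.17 minutes


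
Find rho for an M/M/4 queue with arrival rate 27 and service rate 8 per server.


rho = lambda/(c*mu) = 27/(4*8) = 0.8438

0.8438


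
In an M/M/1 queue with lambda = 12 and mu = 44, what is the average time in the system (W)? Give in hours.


W = 1/(mu - lambda) = 1/(44 - 12) = 0.0313 hours

0.0313 hours


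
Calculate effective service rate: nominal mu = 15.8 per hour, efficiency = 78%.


Effective rate = mu * efficiency = 15.8 * 0.78 = 12.32 per hour

12.32 per hour


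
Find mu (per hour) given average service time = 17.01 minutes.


mu = 60 / avg_service_time = 60 / 17.01 = 3.53 per hour

3.53 per hour


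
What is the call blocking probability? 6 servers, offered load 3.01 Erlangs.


B(N,A) = (A^N/N!) / sum(A^k/k!, k=0..N) with N=6, A=3.01 = 0.0527

0.0527


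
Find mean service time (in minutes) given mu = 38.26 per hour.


Mean service time = 60/mu = 60/38.26 = 1.57 minutes

1.57 minutes


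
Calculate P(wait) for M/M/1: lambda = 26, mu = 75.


P(wait) = rho = lambda/mu = 26/75 = 0.3467

0.3467


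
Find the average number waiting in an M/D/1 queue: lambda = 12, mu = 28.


M/D/1: Lq = rho^2 / (2*(1-rho)) where rho = 12/28; Lq = 0.16

0.16


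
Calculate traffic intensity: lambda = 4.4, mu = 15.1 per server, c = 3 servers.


rho = lambda / (c * mu) = 4.4 / (3 * 15.1) = 0.0971

0.0971


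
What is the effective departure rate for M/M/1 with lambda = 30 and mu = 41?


For a stable queue (lambda < mu), throughput = lambda = 30 per hour

30 per hour


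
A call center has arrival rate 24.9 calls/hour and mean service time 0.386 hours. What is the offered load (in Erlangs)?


Offered load a = lambda * E[S] = 24.9 * 0.386 = 9.61 Erlangs

9.61 Erlangs


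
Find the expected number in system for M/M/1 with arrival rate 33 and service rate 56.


rho = 33/56; L = rho/(1-rho) = 1.43

1.43


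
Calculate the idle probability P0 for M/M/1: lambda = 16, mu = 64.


P0 = 1 - rho = 1 - 16/64 = 0.75

0.75


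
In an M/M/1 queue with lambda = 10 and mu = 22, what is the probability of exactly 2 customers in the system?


rho = 10/22; P(n) = (1-rho)*rho^n = (1-10/22)*(10/22)^2 = 0.1127

0.1127


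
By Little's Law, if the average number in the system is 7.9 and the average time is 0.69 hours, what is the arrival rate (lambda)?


lambda = L / W = 7.9 / 0.69 = 11.45 per hour

11.45 per hour


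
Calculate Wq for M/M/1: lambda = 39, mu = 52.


rho = 39/52; Wq = rho/(mu - lambda) = 0.0577 hours

0.0577 hours


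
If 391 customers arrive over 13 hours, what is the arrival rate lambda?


lambda = total arrivals / time = 391 / 13 = 30.08 per hour

30.08 per hour


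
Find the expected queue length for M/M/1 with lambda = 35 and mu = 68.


rho = 35/68; Lq = rho^2/(1-rho) = 0.55

0.55


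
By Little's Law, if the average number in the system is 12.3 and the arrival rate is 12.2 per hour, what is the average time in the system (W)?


W = L / lambda = 12.3 / 12.2 = 1.0082 hours

1.0082 hours


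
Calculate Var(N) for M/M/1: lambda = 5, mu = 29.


rho = 5/29; Var(N) = rho/(1-rho)^2 = 0.25

0.25


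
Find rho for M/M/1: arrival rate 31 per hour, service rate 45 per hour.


rho = lambda/mu = 31/45 = 0.6889

0.6889


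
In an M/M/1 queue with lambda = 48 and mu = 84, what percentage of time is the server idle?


Idle fraction = (1 - rho) * 100 = (1 - 48/84) * 100 = 42.9%

42.9%


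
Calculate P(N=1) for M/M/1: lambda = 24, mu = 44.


rho = 24/44; P(n) = (1-rho)*rho^n = (1-24/44)*(24/44)^1 = 0.2479

0.2479


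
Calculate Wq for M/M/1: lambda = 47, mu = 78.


rho = 47/78; Wq = rho/(mu - lambda) = 0.0194 hours

0.0194 hours


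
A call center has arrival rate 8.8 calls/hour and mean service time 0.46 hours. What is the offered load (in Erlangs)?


Offered load a = lambda * E[S] = 8.8 * 0.46 = 4.05 Erlangs

4.05 Erlangs


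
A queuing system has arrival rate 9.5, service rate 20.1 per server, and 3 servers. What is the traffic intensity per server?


rho = lambda / (c * mu) = 9.5 / (3 * 20.1) = 0.1575

0.1575


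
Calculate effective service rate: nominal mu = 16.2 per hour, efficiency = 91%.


Effective rate = mu * efficiency = 16.2 * 0.91 = 14.74 per hour

14.74 per hour


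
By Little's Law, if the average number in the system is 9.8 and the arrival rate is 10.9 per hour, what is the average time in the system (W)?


W = L / lambda = 9.8 / 10.9 = 0.8991 hours

0.8991 hours


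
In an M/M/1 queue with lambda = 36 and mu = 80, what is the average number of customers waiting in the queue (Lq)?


rho = 36/80; Lq = rho^2/(1-rho) = 0.37

0.37


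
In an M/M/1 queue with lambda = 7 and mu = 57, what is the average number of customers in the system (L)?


rho = 7/57; L = rho/(1-rho) = 0.14

0.14


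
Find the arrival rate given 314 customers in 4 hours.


lambda = total arrivals / time = 314 / 4 = 78.5 per hour

78.5 per hour


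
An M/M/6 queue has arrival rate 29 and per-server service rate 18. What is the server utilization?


rho = lambda/(c*mu) = 29/(6*18) = 0.2685

0.2685


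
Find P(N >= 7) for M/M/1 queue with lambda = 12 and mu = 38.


P(N >= 7) = rho^7 = (12/38)^7 = 0.0003

0.0003


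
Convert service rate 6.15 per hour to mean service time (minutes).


Mean service time = 60/mu = 60/6.15 = 9.76 minutes

9.76 minutes


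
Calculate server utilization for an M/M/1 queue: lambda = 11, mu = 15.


rho = lambda/mu = 11/15 = 0.7333

0.7333


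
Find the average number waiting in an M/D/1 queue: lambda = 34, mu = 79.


M/D/1: Lq = rho^2 / (2*(1-rho)) where rho = 34/79; Lq = 0.16

0.16


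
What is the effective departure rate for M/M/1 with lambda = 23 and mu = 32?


For a stable queue (lambda < mu), throughput = lambda = 23 per hour

23 per hour


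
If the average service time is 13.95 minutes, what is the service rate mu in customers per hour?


mu = 60 / avg_service_time = 60 / 13.95 = 4.3 per hour

4.3 per hour


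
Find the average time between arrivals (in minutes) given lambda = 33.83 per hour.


Mean interarrival time = 60/lambda = 60/33.83 = 1.77 minutes

1.77 minutes


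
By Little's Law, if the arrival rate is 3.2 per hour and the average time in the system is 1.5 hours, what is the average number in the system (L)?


L = lambda * W = 3.2 * 1.5 = 4.8

4.8


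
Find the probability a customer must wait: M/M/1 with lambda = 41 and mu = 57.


P(wait) = rho = lambda/mu = 41/57 = 0.7193

0.7193


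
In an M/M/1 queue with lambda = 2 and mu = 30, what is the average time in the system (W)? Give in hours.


W = 1/(mu - lambda) = 1/(30 - 2) = 0.0357 hours

0.0357 hours


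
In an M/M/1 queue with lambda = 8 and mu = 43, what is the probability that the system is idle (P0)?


P0 = 1 - rho = 1 - 8/43 = 0.814

0.814


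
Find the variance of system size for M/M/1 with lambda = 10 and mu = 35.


rho = 10/35; Var(N) = rho/(1-rho)^2 = 0.56

0.56


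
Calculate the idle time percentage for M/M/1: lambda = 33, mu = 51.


Idle fraction = (1 - rho) * 100 = (1 - 33/51) * 100 = 35.3%

35.3%


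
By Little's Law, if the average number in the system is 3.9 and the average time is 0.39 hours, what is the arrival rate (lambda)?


lambda = L / W = 3.9 / 0.39 = 10.0 per hour

10.0 per hour


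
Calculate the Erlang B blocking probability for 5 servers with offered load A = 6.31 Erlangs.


B(N,A) = (A^N/N!) / sum(A^k/k!, k=0..N) with N=5, A=6.31 = 0.3815

0.3815


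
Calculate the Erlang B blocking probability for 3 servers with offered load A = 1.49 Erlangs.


B(N,A) = (A^N/N!) / sum(A^k/k!, k=0..N) with N=3, A=1.49 = 0.1328

0.1328


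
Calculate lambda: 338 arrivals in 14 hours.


lambda = total arrivals / time = 338 / 14 = 24.14 per hour

24.14 per hour


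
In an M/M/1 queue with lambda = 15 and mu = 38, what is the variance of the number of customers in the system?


rho = 15/38; Var(N) = rho/(1-rho)^2 = 1.08

1.08


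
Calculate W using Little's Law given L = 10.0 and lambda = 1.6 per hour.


W = L / lambda = 10.0 / 1.6 = 6.25 hours

6.25 hours


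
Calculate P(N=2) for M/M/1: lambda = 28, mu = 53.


rho = 28/53; P(n) = (1-rho)*rho^n = (1-28/53)*(28/53)^2 = 0.1317

0.1317


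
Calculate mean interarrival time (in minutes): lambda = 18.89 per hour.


Mean interarrival time = 60/lambda = 60/18.89 = 3.18 minutes

3.18 minutes


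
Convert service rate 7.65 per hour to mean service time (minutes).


Mean service time = 60/mu = 60/7.65 = 7.84 minutes

7.84 minutes


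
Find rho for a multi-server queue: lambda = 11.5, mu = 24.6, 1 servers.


rho = lambda / (c * mu) = 11.5 / (1 * 24.6) = 0.4675

0.4675


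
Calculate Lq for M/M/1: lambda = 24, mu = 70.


rho = 24/70; Lq = rho^2/(1-rho) = 0.18

0.18


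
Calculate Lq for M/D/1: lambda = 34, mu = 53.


M/D/1: Lq = rho^2 / (2*(1-rho)) where rho = 34/53; Lq = 0.57

0.57


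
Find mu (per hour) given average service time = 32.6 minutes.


mu = 60 / avg_service_time = 60 / 32.6 = 1.84 per hour

1.84 per hour


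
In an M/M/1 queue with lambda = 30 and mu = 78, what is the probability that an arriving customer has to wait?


P(wait) = rho = lambda/mu = 30/78 = 0.3846

0.3846


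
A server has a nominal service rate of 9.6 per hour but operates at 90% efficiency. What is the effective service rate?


Effective rate = mu * efficiency = 9.6 * 0.9 = 8.64 per hour

8.64 per hour


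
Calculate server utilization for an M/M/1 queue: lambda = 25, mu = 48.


rho = lambda/mu = 25/48 = 0.5208

0.5208


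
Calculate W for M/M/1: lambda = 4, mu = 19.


W = 1/(mu - lambda) = 1/(19 - 4) = 0.0667 hours

0.0667 hours


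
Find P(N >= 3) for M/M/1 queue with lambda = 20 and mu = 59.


P(N >= 3) = rho^3 = (20/59)^3 = 0.039

0.039


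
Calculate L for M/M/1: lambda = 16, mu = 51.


rho = 16/51; L = rho/(1-rho) = 0.46

0.46


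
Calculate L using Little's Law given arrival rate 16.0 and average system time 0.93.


L = lambda * W = 16.0 * 0.93 = 14.88

14.88


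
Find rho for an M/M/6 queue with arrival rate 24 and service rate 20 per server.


rho = lambda/(c*mu) = 24/(6*20) = 0.2

0.2


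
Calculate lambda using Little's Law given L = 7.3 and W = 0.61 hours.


lambda = L / W = 7.3 / 0.61 = 11.97 per hour

11.97 per hour


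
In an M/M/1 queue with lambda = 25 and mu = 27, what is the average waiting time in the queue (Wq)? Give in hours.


rho = 25/27; Wq = rho/(mu - lambda) = 0.463 hours

0.463 hours


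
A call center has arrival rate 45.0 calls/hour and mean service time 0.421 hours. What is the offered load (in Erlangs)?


Offered load a = lambda * E[S] = 45.0 * 0.421 = 18.95 Erlangs

18.95 Erlangs


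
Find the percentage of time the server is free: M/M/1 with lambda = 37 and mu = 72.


Idle fraction = (1 - rho) * 100 = (1 - 37/72) * 100 = 48.6%

48.6%


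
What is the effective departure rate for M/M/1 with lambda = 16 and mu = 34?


For a stable queue (lambda < mu), throughput = lambda = 16 per hour

16 per hour


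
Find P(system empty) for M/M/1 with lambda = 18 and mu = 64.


P0 = 1 - rho = 1 - 18/64 = 0.7188

0.7188


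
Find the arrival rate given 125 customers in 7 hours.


lambda = total arrivals / time = 125 / 7 = 17.86 per hour

17.86 per hour


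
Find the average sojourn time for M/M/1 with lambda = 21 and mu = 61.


W = 1/(mu - lambda) = 1/(61 - 21) = 0.025 hours

0.025 hours


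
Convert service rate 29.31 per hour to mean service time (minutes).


Mean service time = 60/mu = 60/29.31 = 2.05 minutes

2.05 minutes


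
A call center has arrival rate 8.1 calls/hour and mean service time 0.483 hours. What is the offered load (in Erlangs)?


Offered load a = lambda * E[S] = 8.1 * 0.483 = 3.91 Erlangs

3.91 Erlangs


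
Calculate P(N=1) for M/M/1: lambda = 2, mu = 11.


rho = 2/11; P(n) = (1-rho)*rho^n = (1-2/11)*(2/11)^1 = 0.1488

0.1488


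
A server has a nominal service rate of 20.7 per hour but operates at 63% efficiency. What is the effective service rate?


Effective rate = mu * efficiency = 20.7 * 0.63 = 13.04 per hour

13.04 per hour


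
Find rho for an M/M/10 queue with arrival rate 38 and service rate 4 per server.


rho = lambda/(c*mu) = 38/(10*4) = 0.95

0.95


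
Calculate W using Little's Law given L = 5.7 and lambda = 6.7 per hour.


W = L / lambda = 5.7 / 6.7 = 0.8507 hours

0.8507 hours


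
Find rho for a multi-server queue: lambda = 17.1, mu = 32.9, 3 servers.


rho = lambda / (c * mu) = 17.1 / (3 * 32.9) = 0.1733

0.1733


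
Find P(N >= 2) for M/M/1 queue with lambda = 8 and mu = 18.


P(N >= 2) = rho^2 = (8/18)^2 = 0.1975

0.1975


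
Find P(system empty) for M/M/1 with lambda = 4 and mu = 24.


P0 = 1 - rho = 1 - 4/24 = 0.8333

0.8333


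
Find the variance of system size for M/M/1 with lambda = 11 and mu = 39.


rho = 11/39; Var(N) = rho/(1-rho)^2 = 0.55

0.55


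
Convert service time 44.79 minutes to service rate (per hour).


mu = 60 / avg_service_time = 60 / 44.79 = 1.34 per hour

1.34 per hour
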